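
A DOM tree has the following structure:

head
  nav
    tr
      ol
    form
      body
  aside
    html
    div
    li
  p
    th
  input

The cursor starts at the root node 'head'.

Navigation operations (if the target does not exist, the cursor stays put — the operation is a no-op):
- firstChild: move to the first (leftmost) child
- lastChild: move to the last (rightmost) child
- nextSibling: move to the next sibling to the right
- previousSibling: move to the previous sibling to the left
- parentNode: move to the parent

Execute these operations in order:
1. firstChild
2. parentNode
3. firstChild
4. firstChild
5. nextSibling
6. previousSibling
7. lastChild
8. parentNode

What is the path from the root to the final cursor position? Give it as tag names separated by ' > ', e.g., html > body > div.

After 1 (firstChild): nav
After 2 (parentNode): head
After 3 (firstChild): nav
After 4 (firstChild): tr
After 5 (nextSibling): form
After 6 (previousSibling): tr
After 7 (lastChild): ol
After 8 (parentNode): tr

Answer: head > nav > tr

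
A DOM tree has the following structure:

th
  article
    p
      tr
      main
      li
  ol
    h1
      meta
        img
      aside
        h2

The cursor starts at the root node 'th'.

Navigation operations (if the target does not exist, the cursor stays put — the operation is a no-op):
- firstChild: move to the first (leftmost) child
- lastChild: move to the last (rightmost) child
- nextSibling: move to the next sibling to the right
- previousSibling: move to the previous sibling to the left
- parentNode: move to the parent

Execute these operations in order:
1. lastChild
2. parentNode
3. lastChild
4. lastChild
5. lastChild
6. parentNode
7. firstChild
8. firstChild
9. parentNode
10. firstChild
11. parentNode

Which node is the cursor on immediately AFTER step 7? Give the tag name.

Answer: meta

Derivation:
After 1 (lastChild): ol
After 2 (parentNode): th
After 3 (lastChild): ol
After 4 (lastChild): h1
After 5 (lastChild): aside
After 6 (parentNode): h1
After 7 (firstChild): meta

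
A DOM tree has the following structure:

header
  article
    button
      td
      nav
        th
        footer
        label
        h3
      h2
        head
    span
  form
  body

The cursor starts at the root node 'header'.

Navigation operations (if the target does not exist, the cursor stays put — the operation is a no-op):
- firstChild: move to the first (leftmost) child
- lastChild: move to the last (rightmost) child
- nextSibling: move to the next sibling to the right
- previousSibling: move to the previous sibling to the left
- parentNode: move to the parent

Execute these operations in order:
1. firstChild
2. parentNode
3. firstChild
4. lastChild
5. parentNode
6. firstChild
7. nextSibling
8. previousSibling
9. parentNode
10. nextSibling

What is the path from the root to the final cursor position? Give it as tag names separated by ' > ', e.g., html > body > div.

Answer: header > form

Derivation:
After 1 (firstChild): article
After 2 (parentNode): header
After 3 (firstChild): article
After 4 (lastChild): span
After 5 (parentNode): article
After 6 (firstChild): button
After 7 (nextSibling): span
After 8 (previousSibling): button
After 9 (parentNode): article
After 10 (nextSibling): form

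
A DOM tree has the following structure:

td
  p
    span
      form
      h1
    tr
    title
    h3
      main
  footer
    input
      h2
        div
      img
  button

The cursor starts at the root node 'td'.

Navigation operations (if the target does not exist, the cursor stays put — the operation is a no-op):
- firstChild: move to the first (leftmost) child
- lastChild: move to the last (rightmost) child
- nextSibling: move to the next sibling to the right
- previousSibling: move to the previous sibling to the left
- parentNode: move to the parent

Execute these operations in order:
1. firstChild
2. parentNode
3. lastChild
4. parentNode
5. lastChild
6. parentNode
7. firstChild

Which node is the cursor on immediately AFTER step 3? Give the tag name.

After 1 (firstChild): p
After 2 (parentNode): td
After 3 (lastChild): button

Answer: button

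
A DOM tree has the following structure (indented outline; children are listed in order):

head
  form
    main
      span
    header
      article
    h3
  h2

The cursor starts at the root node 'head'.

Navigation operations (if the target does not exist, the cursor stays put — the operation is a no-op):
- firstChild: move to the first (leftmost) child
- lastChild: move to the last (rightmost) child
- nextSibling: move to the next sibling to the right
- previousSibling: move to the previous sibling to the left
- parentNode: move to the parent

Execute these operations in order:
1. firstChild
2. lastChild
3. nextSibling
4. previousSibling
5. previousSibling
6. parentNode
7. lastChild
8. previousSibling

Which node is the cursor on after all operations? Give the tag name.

After 1 (firstChild): form
After 2 (lastChild): h3
After 3 (nextSibling): h3 (no-op, stayed)
After 4 (previousSibling): header
After 5 (previousSibling): main
After 6 (parentNode): form
After 7 (lastChild): h3
After 8 (previousSibling): header

Answer: header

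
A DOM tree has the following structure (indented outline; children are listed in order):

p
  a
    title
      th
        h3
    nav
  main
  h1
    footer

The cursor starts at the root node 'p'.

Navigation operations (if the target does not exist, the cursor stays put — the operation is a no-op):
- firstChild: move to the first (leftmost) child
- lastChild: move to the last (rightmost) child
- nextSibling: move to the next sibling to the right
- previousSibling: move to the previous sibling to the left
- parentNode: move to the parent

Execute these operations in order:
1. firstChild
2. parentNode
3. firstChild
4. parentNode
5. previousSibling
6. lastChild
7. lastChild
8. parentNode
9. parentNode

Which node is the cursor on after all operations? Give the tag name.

Answer: p

Derivation:
After 1 (firstChild): a
After 2 (parentNode): p
After 3 (firstChild): a
After 4 (parentNode): p
After 5 (previousSibling): p (no-op, stayed)
After 6 (lastChild): h1
After 7 (lastChild): footer
After 8 (parentNode): h1
After 9 (parentNode): p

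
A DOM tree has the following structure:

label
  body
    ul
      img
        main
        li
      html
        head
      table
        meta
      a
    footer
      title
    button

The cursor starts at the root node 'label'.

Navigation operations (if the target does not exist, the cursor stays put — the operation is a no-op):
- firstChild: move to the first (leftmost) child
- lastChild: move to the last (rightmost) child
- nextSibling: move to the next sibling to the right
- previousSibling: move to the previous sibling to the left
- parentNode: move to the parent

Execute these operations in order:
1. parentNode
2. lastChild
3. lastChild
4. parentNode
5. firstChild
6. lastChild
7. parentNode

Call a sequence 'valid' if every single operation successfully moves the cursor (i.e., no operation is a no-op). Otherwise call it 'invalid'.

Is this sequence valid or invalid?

Answer: invalid

Derivation:
After 1 (parentNode): label (no-op, stayed)
After 2 (lastChild): body
After 3 (lastChild): button
After 4 (parentNode): body
After 5 (firstChild): ul
After 6 (lastChild): a
After 7 (parentNode): ul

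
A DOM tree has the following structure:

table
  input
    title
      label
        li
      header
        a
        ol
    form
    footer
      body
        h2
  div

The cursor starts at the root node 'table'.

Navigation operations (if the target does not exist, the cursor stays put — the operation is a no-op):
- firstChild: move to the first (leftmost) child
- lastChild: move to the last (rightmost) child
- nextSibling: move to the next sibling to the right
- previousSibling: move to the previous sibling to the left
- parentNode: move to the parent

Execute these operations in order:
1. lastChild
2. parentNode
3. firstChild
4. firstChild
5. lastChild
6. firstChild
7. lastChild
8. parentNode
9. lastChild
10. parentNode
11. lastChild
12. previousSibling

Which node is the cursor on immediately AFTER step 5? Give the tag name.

After 1 (lastChild): div
After 2 (parentNode): table
After 3 (firstChild): input
After 4 (firstChild): title
After 5 (lastChild): header

Answer: header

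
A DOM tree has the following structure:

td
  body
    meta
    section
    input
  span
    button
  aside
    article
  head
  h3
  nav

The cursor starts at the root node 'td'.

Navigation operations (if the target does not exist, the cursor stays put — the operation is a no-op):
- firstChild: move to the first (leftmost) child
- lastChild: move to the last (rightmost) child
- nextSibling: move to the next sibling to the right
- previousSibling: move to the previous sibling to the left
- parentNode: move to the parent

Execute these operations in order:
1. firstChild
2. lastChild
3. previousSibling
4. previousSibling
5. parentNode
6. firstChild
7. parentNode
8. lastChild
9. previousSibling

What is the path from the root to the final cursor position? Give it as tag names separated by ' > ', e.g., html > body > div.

After 1 (firstChild): body
After 2 (lastChild): input
After 3 (previousSibling): section
After 4 (previousSibling): meta
After 5 (parentNode): body
After 6 (firstChild): meta
After 7 (parentNode): body
After 8 (lastChild): input
After 9 (previousSibling): section

Answer: td > body > section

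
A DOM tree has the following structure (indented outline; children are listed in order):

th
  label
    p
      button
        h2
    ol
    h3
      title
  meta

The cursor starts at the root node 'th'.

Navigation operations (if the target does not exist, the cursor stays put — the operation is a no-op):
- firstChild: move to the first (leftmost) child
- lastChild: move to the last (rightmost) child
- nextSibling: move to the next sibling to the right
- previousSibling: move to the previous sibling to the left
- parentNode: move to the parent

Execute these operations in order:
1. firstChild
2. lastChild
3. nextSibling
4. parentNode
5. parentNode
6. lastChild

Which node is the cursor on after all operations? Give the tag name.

After 1 (firstChild): label
After 2 (lastChild): h3
After 3 (nextSibling): h3 (no-op, stayed)
After 4 (parentNode): label
After 5 (parentNode): th
After 6 (lastChild): meta

Answer: meta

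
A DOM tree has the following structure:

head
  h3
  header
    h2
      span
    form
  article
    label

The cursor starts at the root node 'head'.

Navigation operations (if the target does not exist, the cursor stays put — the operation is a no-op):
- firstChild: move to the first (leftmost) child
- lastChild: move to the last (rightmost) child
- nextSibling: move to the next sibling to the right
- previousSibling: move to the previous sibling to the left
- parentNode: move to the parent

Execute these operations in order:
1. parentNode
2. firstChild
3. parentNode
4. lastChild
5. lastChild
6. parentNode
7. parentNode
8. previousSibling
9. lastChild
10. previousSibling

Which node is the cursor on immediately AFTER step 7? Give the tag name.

After 1 (parentNode): head (no-op, stayed)
After 2 (firstChild): h3
After 3 (parentNode): head
After 4 (lastChild): article
After 5 (lastChild): label
After 6 (parentNode): article
After 7 (parentNode): head

Answer: head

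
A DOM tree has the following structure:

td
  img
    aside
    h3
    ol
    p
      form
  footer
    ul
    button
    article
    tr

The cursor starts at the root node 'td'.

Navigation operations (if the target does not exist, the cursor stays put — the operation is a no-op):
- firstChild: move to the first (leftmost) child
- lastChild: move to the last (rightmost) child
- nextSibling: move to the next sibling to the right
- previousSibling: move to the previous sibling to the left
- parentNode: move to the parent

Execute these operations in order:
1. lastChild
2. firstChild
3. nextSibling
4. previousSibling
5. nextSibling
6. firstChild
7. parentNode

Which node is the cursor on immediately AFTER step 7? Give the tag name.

After 1 (lastChild): footer
After 2 (firstChild): ul
After 3 (nextSibling): button
After 4 (previousSibling): ul
After 5 (nextSibling): button
After 6 (firstChild): button (no-op, stayed)
After 7 (parentNode): footer

Answer: footer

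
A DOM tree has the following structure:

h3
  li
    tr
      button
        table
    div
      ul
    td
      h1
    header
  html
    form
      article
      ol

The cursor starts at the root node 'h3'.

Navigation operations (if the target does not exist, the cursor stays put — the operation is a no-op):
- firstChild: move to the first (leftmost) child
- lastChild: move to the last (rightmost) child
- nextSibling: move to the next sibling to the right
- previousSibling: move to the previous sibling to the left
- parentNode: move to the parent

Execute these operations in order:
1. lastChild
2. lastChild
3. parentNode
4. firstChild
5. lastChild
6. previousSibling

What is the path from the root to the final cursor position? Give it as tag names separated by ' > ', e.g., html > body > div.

After 1 (lastChild): html
After 2 (lastChild): form
After 3 (parentNode): html
After 4 (firstChild): form
After 5 (lastChild): ol
After 6 (previousSibling): article

Answer: h3 > html > form > article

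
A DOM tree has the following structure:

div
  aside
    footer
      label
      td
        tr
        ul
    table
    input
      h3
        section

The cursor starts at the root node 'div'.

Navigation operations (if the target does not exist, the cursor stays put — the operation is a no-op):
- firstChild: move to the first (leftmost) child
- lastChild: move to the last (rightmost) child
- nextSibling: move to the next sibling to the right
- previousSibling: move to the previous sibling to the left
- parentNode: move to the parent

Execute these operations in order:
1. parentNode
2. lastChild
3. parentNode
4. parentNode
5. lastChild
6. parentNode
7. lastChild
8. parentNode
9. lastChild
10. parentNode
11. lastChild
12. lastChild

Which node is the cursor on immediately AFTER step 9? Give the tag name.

After 1 (parentNode): div (no-op, stayed)
After 2 (lastChild): aside
After 3 (parentNode): div
After 4 (parentNode): div (no-op, stayed)
After 5 (lastChild): aside
After 6 (parentNode): div
After 7 (lastChild): aside
After 8 (parentNode): div
After 9 (lastChild): aside

Answer: aside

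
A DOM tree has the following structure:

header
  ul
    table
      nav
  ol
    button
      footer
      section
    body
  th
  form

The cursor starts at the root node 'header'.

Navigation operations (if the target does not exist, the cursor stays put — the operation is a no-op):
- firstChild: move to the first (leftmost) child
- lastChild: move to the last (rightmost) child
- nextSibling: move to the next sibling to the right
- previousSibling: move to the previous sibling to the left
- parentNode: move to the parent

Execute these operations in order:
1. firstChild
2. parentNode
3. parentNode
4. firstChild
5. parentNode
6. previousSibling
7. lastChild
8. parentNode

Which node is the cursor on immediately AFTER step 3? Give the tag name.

After 1 (firstChild): ul
After 2 (parentNode): header
After 3 (parentNode): header (no-op, stayed)

Answer: header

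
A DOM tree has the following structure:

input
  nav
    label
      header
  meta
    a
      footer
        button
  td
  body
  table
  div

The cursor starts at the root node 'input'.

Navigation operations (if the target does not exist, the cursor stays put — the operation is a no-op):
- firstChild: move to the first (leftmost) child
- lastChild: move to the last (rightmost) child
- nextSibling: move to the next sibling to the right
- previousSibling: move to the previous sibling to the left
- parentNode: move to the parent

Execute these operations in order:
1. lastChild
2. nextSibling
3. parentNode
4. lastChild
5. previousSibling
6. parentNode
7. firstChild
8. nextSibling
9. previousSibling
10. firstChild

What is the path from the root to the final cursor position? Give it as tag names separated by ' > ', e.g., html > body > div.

After 1 (lastChild): div
After 2 (nextSibling): div (no-op, stayed)
After 3 (parentNode): input
After 4 (lastChild): div
After 5 (previousSibling): table
After 6 (parentNode): input
After 7 (firstChild): nav
After 8 (nextSibling): meta
After 9 (previousSibling): nav
After 10 (firstChild): label

Answer: input > nav > label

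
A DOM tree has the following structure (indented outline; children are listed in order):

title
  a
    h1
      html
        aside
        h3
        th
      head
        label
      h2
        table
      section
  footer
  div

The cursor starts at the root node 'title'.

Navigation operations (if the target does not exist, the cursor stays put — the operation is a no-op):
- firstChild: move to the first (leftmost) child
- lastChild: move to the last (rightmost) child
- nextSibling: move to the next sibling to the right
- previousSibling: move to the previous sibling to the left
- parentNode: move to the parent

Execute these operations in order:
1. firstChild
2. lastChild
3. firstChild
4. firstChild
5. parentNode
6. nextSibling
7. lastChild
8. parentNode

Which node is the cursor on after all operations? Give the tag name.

After 1 (firstChild): a
After 2 (lastChild): h1
After 3 (firstChild): html
After 4 (firstChild): aside
After 5 (parentNode): html
After 6 (nextSibling): head
After 7 (lastChild): label
After 8 (parentNode): head

Answer: head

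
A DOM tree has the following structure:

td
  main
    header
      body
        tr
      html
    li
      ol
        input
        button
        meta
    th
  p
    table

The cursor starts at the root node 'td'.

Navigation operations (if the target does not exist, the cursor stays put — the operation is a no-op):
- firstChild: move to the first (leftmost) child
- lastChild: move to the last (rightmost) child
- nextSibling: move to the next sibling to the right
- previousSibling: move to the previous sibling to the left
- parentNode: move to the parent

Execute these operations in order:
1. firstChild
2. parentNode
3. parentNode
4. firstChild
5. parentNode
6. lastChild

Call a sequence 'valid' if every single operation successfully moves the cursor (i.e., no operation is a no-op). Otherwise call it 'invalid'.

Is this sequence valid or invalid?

Answer: invalid

Derivation:
After 1 (firstChild): main
After 2 (parentNode): td
After 3 (parentNode): td (no-op, stayed)
After 4 (firstChild): main
After 5 (parentNode): td
After 6 (lastChild): p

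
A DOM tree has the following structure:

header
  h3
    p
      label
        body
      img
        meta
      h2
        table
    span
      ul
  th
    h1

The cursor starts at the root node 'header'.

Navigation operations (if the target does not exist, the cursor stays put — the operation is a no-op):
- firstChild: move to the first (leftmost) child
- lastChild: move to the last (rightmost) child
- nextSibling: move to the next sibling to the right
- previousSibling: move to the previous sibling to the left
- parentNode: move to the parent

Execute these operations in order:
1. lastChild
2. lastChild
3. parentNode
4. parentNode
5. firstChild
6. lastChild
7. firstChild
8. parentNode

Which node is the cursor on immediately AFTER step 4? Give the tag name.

After 1 (lastChild): th
After 2 (lastChild): h1
After 3 (parentNode): th
After 4 (parentNode): header

Answer: header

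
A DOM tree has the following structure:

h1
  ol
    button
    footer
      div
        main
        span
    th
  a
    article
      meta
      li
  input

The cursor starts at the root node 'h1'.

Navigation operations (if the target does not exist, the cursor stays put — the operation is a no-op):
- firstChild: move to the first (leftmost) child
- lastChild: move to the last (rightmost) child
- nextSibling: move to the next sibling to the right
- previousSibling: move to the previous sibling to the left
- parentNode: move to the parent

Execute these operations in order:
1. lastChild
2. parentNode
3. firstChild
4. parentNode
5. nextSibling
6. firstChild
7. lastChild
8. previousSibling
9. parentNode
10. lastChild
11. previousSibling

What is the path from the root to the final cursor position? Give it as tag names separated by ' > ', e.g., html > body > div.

After 1 (lastChild): input
After 2 (parentNode): h1
After 3 (firstChild): ol
After 4 (parentNode): h1
After 5 (nextSibling): h1 (no-op, stayed)
After 6 (firstChild): ol
After 7 (lastChild): th
After 8 (previousSibling): footer
After 9 (parentNode): ol
After 10 (lastChild): th
After 11 (previousSibling): footer

Answer: h1 > ol > footer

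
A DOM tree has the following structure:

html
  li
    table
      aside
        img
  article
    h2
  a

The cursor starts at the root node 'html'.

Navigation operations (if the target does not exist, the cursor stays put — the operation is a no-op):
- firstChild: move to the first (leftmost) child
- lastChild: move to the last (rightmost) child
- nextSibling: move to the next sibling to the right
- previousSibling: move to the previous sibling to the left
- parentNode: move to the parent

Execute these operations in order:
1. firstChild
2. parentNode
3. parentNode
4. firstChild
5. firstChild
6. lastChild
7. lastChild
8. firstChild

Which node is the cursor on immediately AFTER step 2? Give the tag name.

Answer: html

Derivation:
After 1 (firstChild): li
After 2 (parentNode): html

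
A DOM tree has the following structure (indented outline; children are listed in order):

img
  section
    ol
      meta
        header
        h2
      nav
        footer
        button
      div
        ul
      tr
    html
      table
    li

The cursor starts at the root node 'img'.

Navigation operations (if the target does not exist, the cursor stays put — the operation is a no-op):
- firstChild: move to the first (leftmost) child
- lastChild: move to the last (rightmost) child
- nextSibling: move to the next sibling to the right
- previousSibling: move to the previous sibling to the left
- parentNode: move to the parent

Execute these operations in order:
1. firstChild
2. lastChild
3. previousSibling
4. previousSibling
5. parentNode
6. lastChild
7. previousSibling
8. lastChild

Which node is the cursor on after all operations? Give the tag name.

After 1 (firstChild): section
After 2 (lastChild): li
After 3 (previousSibling): html
After 4 (previousSibling): ol
After 5 (parentNode): section
After 6 (lastChild): li
After 7 (previousSibling): html
After 8 (lastChild): table

Answer: table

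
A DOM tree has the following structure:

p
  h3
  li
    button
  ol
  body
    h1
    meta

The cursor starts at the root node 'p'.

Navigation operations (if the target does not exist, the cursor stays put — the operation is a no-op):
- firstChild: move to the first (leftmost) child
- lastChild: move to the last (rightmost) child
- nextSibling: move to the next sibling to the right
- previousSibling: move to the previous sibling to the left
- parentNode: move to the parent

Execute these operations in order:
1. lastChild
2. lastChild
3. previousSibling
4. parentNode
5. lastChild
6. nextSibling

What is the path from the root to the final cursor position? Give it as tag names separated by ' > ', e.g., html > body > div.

Answer: p > body > meta

Derivation:
After 1 (lastChild): body
After 2 (lastChild): meta
After 3 (previousSibling): h1
After 4 (parentNode): body
After 5 (lastChild): meta
After 6 (nextSibling): meta (no-op, stayed)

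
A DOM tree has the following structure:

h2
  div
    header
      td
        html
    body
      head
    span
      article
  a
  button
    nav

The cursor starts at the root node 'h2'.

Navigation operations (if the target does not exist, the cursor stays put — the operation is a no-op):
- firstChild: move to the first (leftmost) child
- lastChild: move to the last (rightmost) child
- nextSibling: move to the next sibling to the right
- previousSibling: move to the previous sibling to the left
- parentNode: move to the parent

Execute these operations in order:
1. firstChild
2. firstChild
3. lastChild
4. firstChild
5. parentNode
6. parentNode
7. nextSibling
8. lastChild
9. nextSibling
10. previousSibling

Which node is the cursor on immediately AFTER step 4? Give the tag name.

After 1 (firstChild): div
After 2 (firstChild): header
After 3 (lastChild): td
After 4 (firstChild): html

Answer: html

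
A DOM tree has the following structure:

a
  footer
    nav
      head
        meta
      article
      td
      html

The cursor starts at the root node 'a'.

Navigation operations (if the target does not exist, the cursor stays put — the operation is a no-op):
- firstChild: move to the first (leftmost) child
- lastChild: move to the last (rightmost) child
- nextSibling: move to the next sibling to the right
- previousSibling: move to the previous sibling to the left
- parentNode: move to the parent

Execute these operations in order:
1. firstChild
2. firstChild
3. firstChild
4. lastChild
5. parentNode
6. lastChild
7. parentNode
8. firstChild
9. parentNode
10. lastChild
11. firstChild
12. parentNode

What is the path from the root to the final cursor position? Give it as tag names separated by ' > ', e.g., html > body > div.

After 1 (firstChild): footer
After 2 (firstChild): nav
After 3 (firstChild): head
After 4 (lastChild): meta
After 5 (parentNode): head
After 6 (lastChild): meta
After 7 (parentNode): head
After 8 (firstChild): meta
After 9 (parentNode): head
After 10 (lastChild): meta
After 11 (firstChild): meta (no-op, stayed)
After 12 (parentNode): head

Answer: a > footer > nav > head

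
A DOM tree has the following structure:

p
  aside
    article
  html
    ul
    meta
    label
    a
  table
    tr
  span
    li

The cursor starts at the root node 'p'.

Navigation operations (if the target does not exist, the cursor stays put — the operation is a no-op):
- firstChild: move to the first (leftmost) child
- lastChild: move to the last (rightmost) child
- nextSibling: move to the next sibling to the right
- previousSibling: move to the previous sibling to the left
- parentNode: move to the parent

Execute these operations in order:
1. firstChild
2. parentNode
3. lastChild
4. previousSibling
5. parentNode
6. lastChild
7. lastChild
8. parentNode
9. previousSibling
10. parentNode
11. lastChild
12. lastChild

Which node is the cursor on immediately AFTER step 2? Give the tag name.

After 1 (firstChild): aside
After 2 (parentNode): p

Answer: p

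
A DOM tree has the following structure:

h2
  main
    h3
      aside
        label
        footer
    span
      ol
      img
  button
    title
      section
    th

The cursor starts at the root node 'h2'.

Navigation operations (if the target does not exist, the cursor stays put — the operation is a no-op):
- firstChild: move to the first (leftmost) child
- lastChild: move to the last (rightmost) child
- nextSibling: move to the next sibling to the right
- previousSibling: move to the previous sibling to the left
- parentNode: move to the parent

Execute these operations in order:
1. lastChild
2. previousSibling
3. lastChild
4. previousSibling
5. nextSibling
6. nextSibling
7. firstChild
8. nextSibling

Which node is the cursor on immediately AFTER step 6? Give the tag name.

After 1 (lastChild): button
After 2 (previousSibling): main
After 3 (lastChild): span
After 4 (previousSibling): h3
After 5 (nextSibling): span
After 6 (nextSibling): span (no-op, stayed)

Answer: span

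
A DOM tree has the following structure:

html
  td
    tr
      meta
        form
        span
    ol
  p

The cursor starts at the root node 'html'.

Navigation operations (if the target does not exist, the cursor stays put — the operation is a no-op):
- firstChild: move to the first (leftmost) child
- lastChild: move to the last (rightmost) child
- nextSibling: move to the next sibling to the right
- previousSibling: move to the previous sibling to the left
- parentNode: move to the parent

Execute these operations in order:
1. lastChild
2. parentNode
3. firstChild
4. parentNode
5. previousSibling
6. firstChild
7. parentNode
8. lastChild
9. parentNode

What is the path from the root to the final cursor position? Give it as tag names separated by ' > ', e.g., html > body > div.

Answer: html

Derivation:
After 1 (lastChild): p
After 2 (parentNode): html
After 3 (firstChild): td
After 4 (parentNode): html
After 5 (previousSibling): html (no-op, stayed)
After 6 (firstChild): td
After 7 (parentNode): html
After 8 (lastChild): p
After 9 (parentNode): html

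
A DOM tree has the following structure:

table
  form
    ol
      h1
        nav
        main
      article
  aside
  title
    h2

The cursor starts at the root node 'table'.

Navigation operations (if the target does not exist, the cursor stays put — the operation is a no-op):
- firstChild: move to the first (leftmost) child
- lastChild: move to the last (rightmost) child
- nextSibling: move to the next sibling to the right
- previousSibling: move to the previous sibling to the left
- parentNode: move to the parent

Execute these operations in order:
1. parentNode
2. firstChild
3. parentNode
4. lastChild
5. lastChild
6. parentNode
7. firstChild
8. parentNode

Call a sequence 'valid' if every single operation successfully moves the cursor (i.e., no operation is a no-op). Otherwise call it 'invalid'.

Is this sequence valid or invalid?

Answer: invalid

Derivation:
After 1 (parentNode): table (no-op, stayed)
After 2 (firstChild): form
After 3 (parentNode): table
After 4 (lastChild): title
After 5 (lastChild): h2
After 6 (parentNode): title
After 7 (firstChild): h2
After 8 (parentNode): title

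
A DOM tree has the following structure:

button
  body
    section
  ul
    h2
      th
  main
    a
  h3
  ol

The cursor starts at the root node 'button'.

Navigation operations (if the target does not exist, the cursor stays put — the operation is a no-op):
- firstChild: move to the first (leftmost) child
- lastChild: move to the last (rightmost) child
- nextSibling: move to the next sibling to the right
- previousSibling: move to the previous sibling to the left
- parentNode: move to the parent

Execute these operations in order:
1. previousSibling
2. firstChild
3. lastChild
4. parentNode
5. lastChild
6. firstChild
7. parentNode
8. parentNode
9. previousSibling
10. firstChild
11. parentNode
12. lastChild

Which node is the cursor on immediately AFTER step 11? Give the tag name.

After 1 (previousSibling): button (no-op, stayed)
After 2 (firstChild): body
After 3 (lastChild): section
After 4 (parentNode): body
After 5 (lastChild): section
After 6 (firstChild): section (no-op, stayed)
After 7 (parentNode): body
After 8 (parentNode): button
After 9 (previousSibling): button (no-op, stayed)
After 10 (firstChild): body
After 11 (parentNode): button

Answer: button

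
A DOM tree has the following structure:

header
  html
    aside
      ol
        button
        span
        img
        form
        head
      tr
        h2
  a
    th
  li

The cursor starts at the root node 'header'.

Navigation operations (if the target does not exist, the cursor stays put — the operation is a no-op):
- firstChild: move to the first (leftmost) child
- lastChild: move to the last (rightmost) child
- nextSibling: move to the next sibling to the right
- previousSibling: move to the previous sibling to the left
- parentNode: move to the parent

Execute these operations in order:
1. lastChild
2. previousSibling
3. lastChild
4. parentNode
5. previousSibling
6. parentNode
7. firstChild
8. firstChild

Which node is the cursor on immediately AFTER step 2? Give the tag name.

Answer: a

Derivation:
After 1 (lastChild): li
After 2 (previousSibling): a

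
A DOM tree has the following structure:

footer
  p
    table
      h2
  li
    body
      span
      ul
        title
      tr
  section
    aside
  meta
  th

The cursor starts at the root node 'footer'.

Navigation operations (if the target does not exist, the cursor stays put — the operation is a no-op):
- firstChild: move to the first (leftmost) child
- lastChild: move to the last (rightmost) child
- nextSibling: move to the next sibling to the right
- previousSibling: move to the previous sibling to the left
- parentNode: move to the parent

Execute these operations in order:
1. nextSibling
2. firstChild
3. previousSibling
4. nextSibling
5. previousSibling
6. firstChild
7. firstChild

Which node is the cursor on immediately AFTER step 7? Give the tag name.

Answer: h2

Derivation:
After 1 (nextSibling): footer (no-op, stayed)
After 2 (firstChild): p
After 3 (previousSibling): p (no-op, stayed)
After 4 (nextSibling): li
After 5 (previousSibling): p
After 6 (firstChild): table
After 7 (firstChild): h2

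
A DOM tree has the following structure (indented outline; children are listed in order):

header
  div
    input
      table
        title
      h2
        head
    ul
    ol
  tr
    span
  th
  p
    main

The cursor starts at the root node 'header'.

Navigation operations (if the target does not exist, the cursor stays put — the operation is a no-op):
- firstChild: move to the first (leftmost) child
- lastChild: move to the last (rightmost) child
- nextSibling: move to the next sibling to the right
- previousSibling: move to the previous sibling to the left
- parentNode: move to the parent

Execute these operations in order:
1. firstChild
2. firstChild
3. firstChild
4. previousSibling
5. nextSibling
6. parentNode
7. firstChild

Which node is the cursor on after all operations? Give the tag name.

After 1 (firstChild): div
After 2 (firstChild): input
After 3 (firstChild): table
After 4 (previousSibling): table (no-op, stayed)
After 5 (nextSibling): h2
After 6 (parentNode): input
After 7 (firstChild): table

Answer: table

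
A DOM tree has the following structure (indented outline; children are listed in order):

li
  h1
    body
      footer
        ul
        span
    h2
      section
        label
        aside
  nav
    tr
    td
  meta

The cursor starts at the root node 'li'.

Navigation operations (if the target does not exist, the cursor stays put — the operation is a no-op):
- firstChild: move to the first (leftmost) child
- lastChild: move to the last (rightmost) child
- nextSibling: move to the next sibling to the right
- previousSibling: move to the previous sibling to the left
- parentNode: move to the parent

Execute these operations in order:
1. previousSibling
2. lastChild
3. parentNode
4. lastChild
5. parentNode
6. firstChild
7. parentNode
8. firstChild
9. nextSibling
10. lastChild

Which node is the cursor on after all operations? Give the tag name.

After 1 (previousSibling): li (no-op, stayed)
After 2 (lastChild): meta
After 3 (parentNode): li
After 4 (lastChild): meta
After 5 (parentNode): li
After 6 (firstChild): h1
After 7 (parentNode): li
After 8 (firstChild): h1
After 9 (nextSibling): nav
After 10 (lastChild): td

Answer: td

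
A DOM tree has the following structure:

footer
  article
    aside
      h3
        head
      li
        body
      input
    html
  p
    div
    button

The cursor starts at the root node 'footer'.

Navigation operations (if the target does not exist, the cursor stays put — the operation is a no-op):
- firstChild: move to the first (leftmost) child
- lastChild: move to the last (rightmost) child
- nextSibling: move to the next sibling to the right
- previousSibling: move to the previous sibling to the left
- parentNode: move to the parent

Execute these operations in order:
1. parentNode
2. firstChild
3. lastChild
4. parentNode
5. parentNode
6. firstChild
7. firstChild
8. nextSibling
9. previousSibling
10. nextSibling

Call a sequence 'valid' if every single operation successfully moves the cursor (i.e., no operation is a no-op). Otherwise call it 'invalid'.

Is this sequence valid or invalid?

After 1 (parentNode): footer (no-op, stayed)
After 2 (firstChild): article
After 3 (lastChild): html
After 4 (parentNode): article
After 5 (parentNode): footer
After 6 (firstChild): article
After 7 (firstChild): aside
After 8 (nextSibling): html
After 9 (previousSibling): aside
After 10 (nextSibling): html

Answer: invalid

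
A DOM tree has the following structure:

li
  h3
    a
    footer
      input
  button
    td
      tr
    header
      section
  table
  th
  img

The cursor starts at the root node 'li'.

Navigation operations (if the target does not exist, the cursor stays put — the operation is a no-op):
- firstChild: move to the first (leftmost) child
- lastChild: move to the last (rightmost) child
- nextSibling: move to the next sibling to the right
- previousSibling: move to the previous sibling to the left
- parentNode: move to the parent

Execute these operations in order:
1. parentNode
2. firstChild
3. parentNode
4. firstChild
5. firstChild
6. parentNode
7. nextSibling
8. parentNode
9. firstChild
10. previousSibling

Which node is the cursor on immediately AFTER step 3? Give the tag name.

Answer: li

Derivation:
After 1 (parentNode): li (no-op, stayed)
After 2 (firstChild): h3
After 3 (parentNode): li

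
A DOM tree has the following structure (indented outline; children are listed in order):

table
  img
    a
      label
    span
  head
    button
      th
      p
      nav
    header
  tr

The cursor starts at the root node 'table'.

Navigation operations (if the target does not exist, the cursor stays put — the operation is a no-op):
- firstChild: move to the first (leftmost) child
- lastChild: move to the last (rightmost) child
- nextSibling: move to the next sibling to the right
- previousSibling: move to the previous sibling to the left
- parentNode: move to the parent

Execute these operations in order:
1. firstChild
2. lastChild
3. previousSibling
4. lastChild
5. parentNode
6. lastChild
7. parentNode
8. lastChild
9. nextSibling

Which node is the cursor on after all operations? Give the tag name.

After 1 (firstChild): img
After 2 (lastChild): span
After 3 (previousSibling): a
After 4 (lastChild): label
After 5 (parentNode): a
After 6 (lastChild): label
After 7 (parentNode): a
After 8 (lastChild): label
After 9 (nextSibling): label (no-op, stayed)

Answer: label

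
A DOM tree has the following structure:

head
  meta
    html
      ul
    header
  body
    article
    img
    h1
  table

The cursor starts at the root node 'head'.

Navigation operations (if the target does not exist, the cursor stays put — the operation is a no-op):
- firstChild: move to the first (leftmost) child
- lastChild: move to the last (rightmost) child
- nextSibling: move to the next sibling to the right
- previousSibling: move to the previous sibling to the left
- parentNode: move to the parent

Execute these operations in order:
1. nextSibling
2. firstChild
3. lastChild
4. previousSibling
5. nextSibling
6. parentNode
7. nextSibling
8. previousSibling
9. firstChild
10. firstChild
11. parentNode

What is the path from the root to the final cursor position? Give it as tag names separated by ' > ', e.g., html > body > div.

Answer: head > meta > html

Derivation:
After 1 (nextSibling): head (no-op, stayed)
After 2 (firstChild): meta
After 3 (lastChild): header
After 4 (previousSibling): html
After 5 (nextSibling): header
After 6 (parentNode): meta
After 7 (nextSibling): body
After 8 (previousSibling): meta
After 9 (firstChild): html
After 10 (firstChild): ul
After 11 (parentNode): html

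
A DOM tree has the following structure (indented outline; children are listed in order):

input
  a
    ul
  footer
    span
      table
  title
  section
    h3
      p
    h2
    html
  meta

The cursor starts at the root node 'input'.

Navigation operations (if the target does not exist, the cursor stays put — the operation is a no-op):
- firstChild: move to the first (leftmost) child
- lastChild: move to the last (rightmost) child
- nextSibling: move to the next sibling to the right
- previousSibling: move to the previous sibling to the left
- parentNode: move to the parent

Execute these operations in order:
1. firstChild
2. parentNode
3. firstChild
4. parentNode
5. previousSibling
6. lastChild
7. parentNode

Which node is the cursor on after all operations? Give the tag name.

Answer: input

Derivation:
After 1 (firstChild): a
After 2 (parentNode): input
After 3 (firstChild): a
After 4 (parentNode): input
After 5 (previousSibling): input (no-op, stayed)
After 6 (lastChild): meta
After 7 (parentNode): input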